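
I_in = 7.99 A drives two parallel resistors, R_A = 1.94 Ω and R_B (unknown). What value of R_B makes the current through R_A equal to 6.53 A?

R_B ≈ 8.68 Ω

Two-branch current divider: I_A = I_in · R_B/(R_A + R_B).
6.53/7.99 = R_B/(R_A + R_B) → R_B = R_A · (0.8173)/(1 − 0.8173) = 1.94 × 4.473 = 8.677 Ω.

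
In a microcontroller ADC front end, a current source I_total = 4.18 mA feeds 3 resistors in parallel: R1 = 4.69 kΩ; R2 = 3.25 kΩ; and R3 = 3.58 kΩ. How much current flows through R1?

I ≈ 1.11 mA

Conductances: ΣG = 1/4.69 + 1/3.25 + 1/3.58 = 0.8002 (1/kΩ).
R1 takes the fraction G_k/ΣG = 0.2132/0.8002 = 0.2664, so I = 4.18 × 0.2664 = 1.114 mA.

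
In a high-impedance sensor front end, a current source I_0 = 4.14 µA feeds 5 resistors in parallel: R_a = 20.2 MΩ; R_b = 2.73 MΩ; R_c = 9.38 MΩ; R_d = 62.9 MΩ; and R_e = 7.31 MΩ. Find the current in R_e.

Conductances: ΣG = 1/20.2 + 1/2.73 + 1/9.38 + 1/62.9 + 1/7.31 = 0.6751 (1/MΩ).
R_e takes the fraction G_k/ΣG = 0.1368/0.6751 = 0.2026, so I = 4.14 × 0.2026 = 0.8389 µA.

I ≈ 0.839 µA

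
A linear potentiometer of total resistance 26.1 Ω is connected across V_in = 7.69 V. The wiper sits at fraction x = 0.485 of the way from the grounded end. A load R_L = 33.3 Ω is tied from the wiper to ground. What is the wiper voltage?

V_out ≈ 3.12 V

Lower segment x·R_p = 12.66 Ω; upper segment (1−x)·R_p = 13.44 Ω.
R_L loads the lower segment: effective lower R = 9.172 Ω.
Then V_out = V_in · 9.172/(13.44 + 9.172) = 3.119 V.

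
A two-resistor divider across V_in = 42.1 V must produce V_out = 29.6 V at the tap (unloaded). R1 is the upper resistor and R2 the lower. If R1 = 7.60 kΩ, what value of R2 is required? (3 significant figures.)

R2 ≈ 18.0 kΩ

The divider ratio is R2/(R1+R2) = 29.6/42.1 = 0.7031.
So R2 = R1 · V_out/(V_in − V_out) = 7.60 × 29.6/(42.1 − 29.6) = 7.60 × 2.368 = 18.00 kΩ.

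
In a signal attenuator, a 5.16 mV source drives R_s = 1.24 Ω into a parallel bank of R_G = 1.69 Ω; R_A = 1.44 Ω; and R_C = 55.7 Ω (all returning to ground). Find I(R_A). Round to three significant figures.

Combine the parallel branches: R_p = (1/1.69 + 1/1.44 + 1/55.7)⁻¹ = 0.7668 Ω.
V_A = 5.16 × 0.7668/2.007 = 1.972 mV.
Branch current I = V_A/R_A = 1.972/1.44 = 1.369 mA.

I ≈ 1.37 mA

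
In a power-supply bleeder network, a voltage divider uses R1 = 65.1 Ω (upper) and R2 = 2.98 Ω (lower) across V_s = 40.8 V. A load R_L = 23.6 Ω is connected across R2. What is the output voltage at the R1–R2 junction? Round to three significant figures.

V_out ≈ 1.59 V

First combine the lower leg with the load: R2 ‖ R_L = 2.646 Ω.
Voltage divider with the loaded lower leg: V_out = 40.8 × 2.646/(65.1 + 2.646) = 40.8 × 0.03906 = 1.593 V.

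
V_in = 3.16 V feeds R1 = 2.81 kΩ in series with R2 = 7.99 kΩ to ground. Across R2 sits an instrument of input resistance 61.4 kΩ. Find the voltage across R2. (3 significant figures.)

V_out ≈ 2.26 V

The load sits in parallel with R2, giving an effective lower resistance R2' = R2·R_L/(R2+R_L) = 7.070 kΩ.
Voltage divider with the loaded lower leg: V_out = 3.16 × 7.070/(2.81 + 7.070) = 3.16 × 0.7156 = 2.261 V.
(Unloaded it would be 2.34 V; the load pulls it down.)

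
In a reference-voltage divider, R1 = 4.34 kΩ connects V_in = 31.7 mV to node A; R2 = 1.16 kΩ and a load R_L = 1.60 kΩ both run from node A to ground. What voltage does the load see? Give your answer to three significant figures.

The load sits in parallel with R2, giving an effective lower resistance R2' = R2·R_L/(R2+R_L) = 0.6725 kΩ.
Now apply the divider: V_out = 31.7 × 0.1342 = 4.253 mV.

V_out ≈ 4.25 mV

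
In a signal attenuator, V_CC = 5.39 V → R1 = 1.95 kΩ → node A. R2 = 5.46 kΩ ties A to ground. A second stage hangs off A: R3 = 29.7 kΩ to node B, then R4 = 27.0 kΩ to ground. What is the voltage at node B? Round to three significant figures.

The second stage (R3 + R4 = 56.70 kΩ) loads node A in parallel with R2.
R2 ‖ (R3+R4) = 4.980 kΩ.
So V_A = 5.39 × 0.7186 = 3.873 V.
V_B = V_A × 0.4762 = 1.844 V.

V_B ≈ 1.84 V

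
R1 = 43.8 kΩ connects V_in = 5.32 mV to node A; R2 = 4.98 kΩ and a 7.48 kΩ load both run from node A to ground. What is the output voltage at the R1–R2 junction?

V_out ≈ 0.340 mV

First combine the lower leg with the load: R2 ‖ R_L = 2.990 kΩ.
Then V_out = V_in · R2'/(R1 + R2') = 5.32 × 2.990/46.79 = 0.3399 mV.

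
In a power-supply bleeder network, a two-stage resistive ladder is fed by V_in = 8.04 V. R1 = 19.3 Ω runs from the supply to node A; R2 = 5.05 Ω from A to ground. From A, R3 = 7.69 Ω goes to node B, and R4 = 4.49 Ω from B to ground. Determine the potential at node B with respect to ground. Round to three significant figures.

The second stage (R3 + R4 = 12.18 Ω) loads node A in parallel with R2.
Effective lower resistance at A: R2 ‖ 12.18 = 3.570 Ω.
First divider: V_A = V_in · 3.570/(19.3 + 3.570) = 1.255 V.
V_B = V_A × 0.3686 = 0.4626 V.

V_B ≈ 0.463 V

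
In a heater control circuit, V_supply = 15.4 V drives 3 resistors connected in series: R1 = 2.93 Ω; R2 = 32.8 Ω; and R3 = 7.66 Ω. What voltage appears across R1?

ΣR = 2.93 + 32.8 + 7.66 = 43.39 Ω.
Voltage divider: V = V_supply · (2.930 / 43.39) = 15.4 × 0.06753 = 1.040 V.

V ≈ 1.04 V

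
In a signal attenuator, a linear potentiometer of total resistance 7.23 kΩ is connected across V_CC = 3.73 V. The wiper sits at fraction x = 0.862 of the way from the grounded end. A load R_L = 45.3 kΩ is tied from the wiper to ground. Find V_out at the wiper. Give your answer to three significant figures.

Lower segment x·R_p = 6.232 kΩ; upper segment (1−x)·R_p = 0.9977 kΩ.
(x·R_p) ‖ R_L = 5.479 kΩ.
Then V_out = V_CC · 5.479/(0.9977 + 5.479) = 3.155 V.

V_out ≈ 3.16 V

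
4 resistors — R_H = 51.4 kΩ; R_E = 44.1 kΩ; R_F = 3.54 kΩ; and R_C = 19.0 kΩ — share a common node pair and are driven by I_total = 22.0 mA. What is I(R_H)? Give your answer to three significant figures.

ΣG = 1/51.4 + 1/44.1 + 1/3.54 + 1/19.0 = 0.3772.
R_H takes the fraction G_k/ΣG = 0.01946/0.3772 = 0.05157, so I = 22.0 × 0.05157 = 1.135 mA.

I ≈ 1.13 mA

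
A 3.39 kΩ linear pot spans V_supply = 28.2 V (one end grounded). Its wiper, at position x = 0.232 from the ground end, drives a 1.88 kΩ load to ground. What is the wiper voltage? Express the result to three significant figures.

V_out ≈ 4.95 V

The pot divides into 2.604 kΩ above the wiper and 0.7865 kΩ below.
(x·R_p) ‖ R_L = 0.5545 kΩ.
Loaded-divider output: V_out = 28.2 × 0.1756 = 4.952 V.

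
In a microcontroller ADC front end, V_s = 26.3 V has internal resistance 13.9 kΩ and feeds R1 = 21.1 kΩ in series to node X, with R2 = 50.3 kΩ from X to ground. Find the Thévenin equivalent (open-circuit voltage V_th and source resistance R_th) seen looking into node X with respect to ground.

V_th ≈ 15.5 V, R_th ≈ 20.6 kΩ

R1' = 13.9 + 21.1 = 35.00 kΩ (source resistance + R1).
Open-circuit (no load on X): V_th = V_s · R2/(R1' + R2) = 26.3 × 50.3/(35.00 + 50.3) = 15.51 V.
With V_s suppressed (replaced by a short), R_th = R1' ‖ R2 = (35.00 × 50.3)/(35.00 + 50.3) = 20.64 kΩ.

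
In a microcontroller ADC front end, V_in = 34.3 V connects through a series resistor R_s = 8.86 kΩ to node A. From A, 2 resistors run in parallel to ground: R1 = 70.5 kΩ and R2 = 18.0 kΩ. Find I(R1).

Parallel bank: R_p = 1/(1/70.5 + 1/18.0) = 14.34 kΩ.
Node voltage V_A = V_in · R_p/(R_s + R_p) = 34.3 × 0.6181 = 21.20 V.
I(R1) = V_A / R1 = 21.20/70.5 = 0.3007 mA.
(Equivalently: I_total = 1.479 mA, then current-divider fraction G_k/ΣG = 0.2034.)

I ≈ 0.301 mA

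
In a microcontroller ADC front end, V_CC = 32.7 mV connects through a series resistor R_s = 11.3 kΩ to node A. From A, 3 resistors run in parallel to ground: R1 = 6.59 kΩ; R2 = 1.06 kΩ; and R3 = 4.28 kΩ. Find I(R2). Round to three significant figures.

I ≈ 1.93 µA

Equivalent of the parallel group: R_p = 0.7526 kΩ.
Node voltage V_A = V_CC · R_p/(R_s + R_p) = 32.7 × 0.06244 = 2.042 mV.
Branch current I = V_A/R2 = 2.042/1.06 = 1.926 µA.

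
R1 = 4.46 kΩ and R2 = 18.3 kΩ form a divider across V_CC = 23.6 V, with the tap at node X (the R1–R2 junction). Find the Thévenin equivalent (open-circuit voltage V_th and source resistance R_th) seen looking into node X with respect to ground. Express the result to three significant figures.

With X open, the divider is unloaded: V_th = 23.6 × 18.3/22.76 = 18.98 V.
Zeroing V_CC shorts the top of R1 to ground, so R_th = R1 ‖ R2 = 3.586 kΩ.

V_th ≈ 19.0 V, R_th ≈ 3.59 kΩ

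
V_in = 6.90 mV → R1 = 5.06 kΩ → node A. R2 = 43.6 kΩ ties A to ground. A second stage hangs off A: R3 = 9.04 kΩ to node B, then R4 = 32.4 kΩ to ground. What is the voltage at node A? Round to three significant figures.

V_A ≈ 5.57 mV

Looking into the second stage from A: R3 + R4 = 41.44 kΩ appears in parallel with R2.
R2 ‖ (R3+R4) = 21.25 kΩ.
First divider: V_A = V_in · 21.25/(5.06 + 21.25) = 5.573 mV.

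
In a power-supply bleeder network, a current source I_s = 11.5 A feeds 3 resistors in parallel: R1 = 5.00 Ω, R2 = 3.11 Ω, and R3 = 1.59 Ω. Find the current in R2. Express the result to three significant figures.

I ≈ 3.21 A

Total conductance ΣG = 1/5.00 + 1/3.11 + 1/1.59 = 1.150 (units of 1/Ω).
Current divider: I(R2) = I_s · G_k/ΣG = 11.5 × (0.3215/1.150) = 11.5 × 0.2795 = 3.214 A.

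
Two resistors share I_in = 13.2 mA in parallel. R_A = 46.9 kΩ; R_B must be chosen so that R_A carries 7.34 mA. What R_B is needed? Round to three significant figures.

R_B ≈ 58.7 kΩ

The fraction through R_A equals R_B/(R_A+R_B).
With f = 0.5561, R_B = R_A · f/(1−f) = 46.9 × 1.253 = 58.75 kΩ.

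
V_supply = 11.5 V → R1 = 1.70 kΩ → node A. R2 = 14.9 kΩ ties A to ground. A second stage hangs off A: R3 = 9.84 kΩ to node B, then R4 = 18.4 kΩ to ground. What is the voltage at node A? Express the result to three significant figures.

V_A ≈ 9.79 V

The second stage (R3 + R4 = 28.24 kΩ) loads node A in parallel with R2.
R2 ‖ (R3+R4) = 9.754 kΩ.
First divider: V_A = V_supply · 9.754/(1.70 + 9.754) = 9.793 V.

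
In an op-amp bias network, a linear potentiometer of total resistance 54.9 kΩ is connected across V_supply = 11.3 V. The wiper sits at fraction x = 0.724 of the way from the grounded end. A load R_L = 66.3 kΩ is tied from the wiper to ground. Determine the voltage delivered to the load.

V_out ≈ 7.02 V

Lower segment x·R_p = 39.75 kΩ; upper segment (1−x)·R_p = 15.15 kΩ.
R_L loads the lower segment: effective lower R = 24.85 kΩ.
Loaded-divider output: V_out = 11.3 × 0.6212 = 7.020 V.
(Unloaded: V_out = x·V_supply = 8.18 V.)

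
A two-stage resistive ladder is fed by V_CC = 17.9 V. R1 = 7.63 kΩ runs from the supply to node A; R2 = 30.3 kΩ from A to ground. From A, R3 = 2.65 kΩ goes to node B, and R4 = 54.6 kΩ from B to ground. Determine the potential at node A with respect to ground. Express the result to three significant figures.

V_A ≈ 12.9 V

The second stage (R3 + R4 = 57.25 kΩ) loads node A in parallel with R2.
Effective lower resistance at A: R2 ‖ 57.25 = 19.81 kΩ.
V_A = 17.9 × 19.81/(7.63 + 19.81) = 12.92 V.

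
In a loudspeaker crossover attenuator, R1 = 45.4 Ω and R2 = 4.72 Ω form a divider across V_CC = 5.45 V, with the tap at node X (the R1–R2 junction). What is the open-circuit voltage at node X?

V_th ≈ 0.513 V

With X open, the divider is unloaded: V_th = 5.45 × 4.72/50.12 = 0.5132 V.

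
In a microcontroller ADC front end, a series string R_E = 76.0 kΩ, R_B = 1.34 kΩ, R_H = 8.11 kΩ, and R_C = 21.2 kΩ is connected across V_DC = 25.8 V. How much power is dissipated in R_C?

P ≈ 1.24 mW

Series current I = V_DC/ΣR = 25.8/106.7 = 0.2419 mA.
P = I²R = 0.05852 × 21.2 = 1.241 mW.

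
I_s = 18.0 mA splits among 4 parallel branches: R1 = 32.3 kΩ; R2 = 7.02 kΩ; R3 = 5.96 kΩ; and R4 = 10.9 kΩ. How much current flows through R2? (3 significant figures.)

Total conductance ΣG = 1/32.3 + 1/7.02 + 1/5.96 + 1/10.9 = 0.4329 (units of 1/kΩ).
R2 takes the fraction G_k/ΣG = 0.1425/0.4329 = 0.3290, so I = 18.0 × 0.3290 = 5.923 mA.

I ≈ 5.92 mA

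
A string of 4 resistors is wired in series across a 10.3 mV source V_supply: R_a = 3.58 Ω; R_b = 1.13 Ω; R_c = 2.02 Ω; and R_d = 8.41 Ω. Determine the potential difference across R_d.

Total series resistance ΣR = 3.58 + 1.13 + 2.02 + 8.41 = 15.14 Ω.
V = V_supply · R/ΣR = 10.3 × 0.5555 = 5.721 mV.

V ≈ 5.72 mV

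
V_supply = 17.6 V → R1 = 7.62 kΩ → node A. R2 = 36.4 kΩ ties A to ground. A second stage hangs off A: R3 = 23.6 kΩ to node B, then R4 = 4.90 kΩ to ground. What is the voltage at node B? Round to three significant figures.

Node A sees R2 in parallel with the series input of stage 2, R3 + R4 = 28.50 kΩ.
R2 ‖ (R3+R4) = 15.98 kΩ.
So V_A = 17.6 × 0.6772 = 11.92 V.
V_B = V_A × 0.1719 = 2.049 V.

V_B ≈ 2.05 V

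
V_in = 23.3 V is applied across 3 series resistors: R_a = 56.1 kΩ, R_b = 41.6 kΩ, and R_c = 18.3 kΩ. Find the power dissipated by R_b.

P ≈ 1.68 mW

The common current is I = 23.3/116.0 = 0.2009 mA.
V(R_b) = I·R = 8.356 V; P = V·I = 8.356 × 0.2009 = 1.678 mW.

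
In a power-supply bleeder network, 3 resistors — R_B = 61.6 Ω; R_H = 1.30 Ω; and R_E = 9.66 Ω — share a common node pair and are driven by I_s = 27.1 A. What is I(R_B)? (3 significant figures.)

I ≈ 0.495 A

Total conductance ΣG = 1/61.6 + 1/1.30 + 1/9.66 = 0.8890 (units of 1/Ω).
By the current-divider rule, I = I_s · G_k/ΣG = 27.1 × 0.01826 = 0.4949 A.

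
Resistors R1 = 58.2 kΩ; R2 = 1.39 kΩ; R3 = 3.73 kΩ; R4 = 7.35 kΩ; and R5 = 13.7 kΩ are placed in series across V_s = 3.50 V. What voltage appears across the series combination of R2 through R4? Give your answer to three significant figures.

Series total: ΣR = 58.2 + 1.39 + 3.73 + 7.35 + 13.7 = 84.37 kΩ.
R_{R2..R4} = 1.39 + 3.73 + 7.35 = 12.47 kΩ.
Voltage divider: V = V_s · (12.47 / 84.37) = 3.50 × 0.1478 = 0.5173 V.

V ≈ 0.517 V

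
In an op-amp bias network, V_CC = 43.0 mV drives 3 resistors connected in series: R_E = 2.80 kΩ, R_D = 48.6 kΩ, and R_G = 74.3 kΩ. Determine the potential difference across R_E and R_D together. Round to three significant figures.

Total series resistance ΣR = 2.80 + 48.6 + 74.3 = 125.7 kΩ.
R_{R_E..R_D} = 2.80 + 48.6 = 51.40 kΩ.
By the voltage-divider rule, V = 43.0 × 51.40/125.7 = 17.58 mV.

V ≈ 17.6 mV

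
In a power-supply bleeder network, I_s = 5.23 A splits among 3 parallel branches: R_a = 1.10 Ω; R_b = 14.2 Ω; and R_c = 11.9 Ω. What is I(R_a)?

I ≈ 4.47 A

ΣG = 1/1.10 + 1/14.2 + 1/11.9 = 1.064.
Current divider: I(R_a) = I_s · G_k/ΣG = 5.23 × (0.9091/1.064) = 5.23 × 0.8548 = 4.470 A.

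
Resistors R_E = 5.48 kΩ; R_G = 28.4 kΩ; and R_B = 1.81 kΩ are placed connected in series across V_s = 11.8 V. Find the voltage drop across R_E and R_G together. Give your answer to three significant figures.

ΣR = 5.48 + 28.4 + 1.81 = 35.69 kΩ.
R_{R_E..R_G} = 5.48 + 28.4 = 33.88 kΩ.
Voltage divider: V = V_s · (33.88 / 35.69) = 11.8 × 0.9493 = 11.20 V.

V ≈ 11.2 V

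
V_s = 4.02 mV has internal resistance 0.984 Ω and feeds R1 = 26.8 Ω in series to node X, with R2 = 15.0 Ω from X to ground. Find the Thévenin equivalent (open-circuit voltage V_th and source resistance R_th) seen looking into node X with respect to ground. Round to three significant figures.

R1' = 0.984 + 26.8 = 27.78 Ω (source resistance + R1).
Open-circuit (no load on X): V_th = V_s · R2/(R1' + R2) = 4.02 × 15.0/(27.78 + 15.0) = 1.409 mV.
With V_s suppressed (replaced by a short), R_th = R1' ‖ R2 = (27.78 × 15.0)/(27.78 + 15.0) = 9.741 Ω.

V_th ≈ 1.41 mV, R_th ≈ 9.74 Ω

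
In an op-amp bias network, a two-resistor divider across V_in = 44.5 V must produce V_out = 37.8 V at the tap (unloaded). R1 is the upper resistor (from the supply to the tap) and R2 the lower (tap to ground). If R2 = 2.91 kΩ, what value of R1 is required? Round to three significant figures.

Required fraction k = V_out/V_in = 0.8494.
R1 = R2·(1/k − 1) = 2.91 × 0.1772 = 0.5158 kΩ.

R1 ≈ 0.516 kΩ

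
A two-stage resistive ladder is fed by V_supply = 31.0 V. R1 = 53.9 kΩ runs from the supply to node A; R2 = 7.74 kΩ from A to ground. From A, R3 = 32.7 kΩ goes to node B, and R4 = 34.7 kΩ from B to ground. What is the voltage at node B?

V_B ≈ 1.82 V

Looking into the second stage from A: R3 + R4 = 67.40 kΩ appears in parallel with R2.
R2 ‖ (R3+R4) = 6.943 kΩ.
So V_A = 31.0 × 0.1141 = 3.537 V.
Stage 2 is unloaded, so V_B = V_A · R4/(R3+R4) = 3.537 × 34.7/67.40 = 1.821 V.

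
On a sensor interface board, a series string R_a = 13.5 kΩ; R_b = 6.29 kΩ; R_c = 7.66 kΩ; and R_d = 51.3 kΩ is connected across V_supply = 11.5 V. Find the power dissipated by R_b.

P ≈ 0.134 mW

The common current is I = 11.5/78.75 = 0.1460 mA.
V(R_b) = I·R = 0.9185 V; P = V·I = 0.9185 × 0.1460 = 0.1341 mW.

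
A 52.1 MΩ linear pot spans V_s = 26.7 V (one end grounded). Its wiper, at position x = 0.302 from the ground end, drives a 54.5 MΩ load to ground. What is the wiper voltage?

Split the track: R_lower = x·R_p = 15.73 MΩ, R_upper = (1−x)·R_p = 36.37 MΩ.
(x·R_p) ‖ R_L = 12.21 MΩ.
Loaded-divider output: V_out = 26.7 × 0.2513 = 6.711 V.
(Unloaded: V_out = x·V_s = 8.06 V.)

V_out ≈ 6.71 V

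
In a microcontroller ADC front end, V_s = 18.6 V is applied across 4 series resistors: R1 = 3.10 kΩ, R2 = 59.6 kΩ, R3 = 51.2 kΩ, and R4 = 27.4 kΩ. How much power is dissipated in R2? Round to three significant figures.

Series current I = V_s/ΣR = 18.6/141.3 = 0.1316 mA.
P = I²R = 0.01733 × 59.6 = 1.033 mW.

P ≈ 1.03 mW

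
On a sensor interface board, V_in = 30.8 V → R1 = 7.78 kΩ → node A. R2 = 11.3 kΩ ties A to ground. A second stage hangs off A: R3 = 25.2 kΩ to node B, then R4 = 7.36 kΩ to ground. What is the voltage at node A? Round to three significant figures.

Looking into the second stage from A: R3 + R4 = 32.56 kΩ appears in parallel with R2.
R2 ‖ (R3+R4) = 8.389 kΩ.
So V_A = 30.8 × 0.5188 = 15.98 V.

V_A ≈ 16.0 V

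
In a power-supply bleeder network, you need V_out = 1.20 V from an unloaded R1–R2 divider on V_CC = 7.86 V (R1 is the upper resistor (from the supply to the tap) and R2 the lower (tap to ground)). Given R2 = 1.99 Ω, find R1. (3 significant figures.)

R1 ≈ 11.0 Ω

The divider ratio is R2/(R1+R2) = 1.20/7.86 = 0.1527.
R1 = R2·(1/k − 1) = 1.99 × 5.550 = 11.04 Ω.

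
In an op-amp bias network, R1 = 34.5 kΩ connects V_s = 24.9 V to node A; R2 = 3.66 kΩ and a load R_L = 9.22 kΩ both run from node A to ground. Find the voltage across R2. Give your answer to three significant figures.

V_out ≈ 1.76 V

First combine the lower leg with the load: R2 ‖ R_L = 2.620 kΩ.
Voltage divider with the loaded lower leg: V_out = 24.9 × 2.620/(34.5 + 2.620) = 24.9 × 0.07058 = 1.757 V.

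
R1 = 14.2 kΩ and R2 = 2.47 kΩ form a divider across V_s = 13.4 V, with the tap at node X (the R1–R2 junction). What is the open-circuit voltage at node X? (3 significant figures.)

V_th ≈ 1.99 V

Open-circuit (no load on X): V_th = V_s · R2/(R1 + R2) = 13.4 × 2.47/(14.20 + 2.47) = 1.985 V.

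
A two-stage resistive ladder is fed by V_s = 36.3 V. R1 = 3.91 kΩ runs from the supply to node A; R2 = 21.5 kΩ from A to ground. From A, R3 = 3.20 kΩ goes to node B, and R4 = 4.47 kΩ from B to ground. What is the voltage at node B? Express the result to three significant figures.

The second stage (R3 + R4 = 7.670 kΩ) loads node A in parallel with R2.
R2 ‖ (R3+R4) = 5.653 kΩ.
First divider: V_A = V_s · 5.653/(3.91 + 5.653) = 21.46 V.
Then the unloaded second divider: V_B = V_A × R4/(R3+R4) = 21.46 × 0.5828 = 12.51 V.

V_B ≈ 12.5 V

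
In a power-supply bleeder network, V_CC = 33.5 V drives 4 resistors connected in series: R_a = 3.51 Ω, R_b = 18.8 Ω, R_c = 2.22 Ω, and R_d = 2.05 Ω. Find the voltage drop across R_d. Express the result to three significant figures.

Series total: ΣR = 3.51 + 18.8 + 2.22 + 2.05 = 26.58 Ω.
Voltage divider: V = V_CC · (2.050 / 26.58) = 33.5 × 0.07713 = 2.584 V.

V ≈ 2.58 V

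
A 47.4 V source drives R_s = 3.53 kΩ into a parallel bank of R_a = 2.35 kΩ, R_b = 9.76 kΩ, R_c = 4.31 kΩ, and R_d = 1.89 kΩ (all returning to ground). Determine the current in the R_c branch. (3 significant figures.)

I ≈ 1.98 mA

Equivalent of the parallel group: R_p = 0.7757 kΩ.
V_A = 47.4 × 0.7757/4.306 = 8.540 V.
I(R_c) = V_A / R_c = 8.540/4.31 = 1.981 mA.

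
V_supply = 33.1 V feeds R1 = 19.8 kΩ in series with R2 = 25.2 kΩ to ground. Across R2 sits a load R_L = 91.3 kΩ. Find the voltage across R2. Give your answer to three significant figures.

The load sits in parallel with R2, giving an effective lower resistance R2' = R2·R_L/(R2+R_L) = 19.75 kΩ.
Voltage divider with the loaded lower leg: V_out = 33.1 × 19.75/(19.8 + 19.75) = 33.1 × 0.4994 = 16.53 V.
(Unloaded it would be 18.5 V; the load pulls it down.)

V_out ≈ 16.5 V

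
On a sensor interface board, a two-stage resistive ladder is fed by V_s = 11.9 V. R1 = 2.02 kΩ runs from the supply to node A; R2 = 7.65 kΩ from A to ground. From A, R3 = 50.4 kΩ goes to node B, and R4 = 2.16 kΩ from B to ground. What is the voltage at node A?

V_A ≈ 9.14 V

Node A sees R2 in parallel with the series input of stage 2, R3 + R4 = 52.56 kΩ.
R2 ‖ (R3+R4) = 6.678 kΩ.
So V_A = 11.9 × 0.7678 = 9.136 V.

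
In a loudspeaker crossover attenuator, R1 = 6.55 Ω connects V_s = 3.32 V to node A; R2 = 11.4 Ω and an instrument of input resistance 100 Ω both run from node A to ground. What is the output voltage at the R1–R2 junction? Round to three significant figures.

V_out ≈ 2.02 V

The load sits in parallel with R2, giving an effective lower resistance R2' = R2·R_L/(R2+R_L) = 10.23 Ω.
Then V_out = V_s · R2'/(R1 + R2') = 3.32 × 10.23/16.78 = 2.024 V.
(Unloaded it would be 2.11 V; the load pulls it down.)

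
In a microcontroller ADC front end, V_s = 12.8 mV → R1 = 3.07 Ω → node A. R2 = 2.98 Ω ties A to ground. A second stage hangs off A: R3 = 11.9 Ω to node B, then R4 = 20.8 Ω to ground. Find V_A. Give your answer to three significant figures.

Node A sees R2 in parallel with the series input of stage 2, R3 + R4 = 32.70 Ω.
Effective lower resistance at A: R2 ‖ 32.70 = 2.731 Ω.
First divider: V_A = V_s · 2.731/(3.07 + 2.731) = 6.026 mV.

V_A ≈ 6.03 mV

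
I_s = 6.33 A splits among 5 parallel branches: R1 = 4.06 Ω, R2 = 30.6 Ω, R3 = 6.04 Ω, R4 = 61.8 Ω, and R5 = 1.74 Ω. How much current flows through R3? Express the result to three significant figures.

ΣG = 1/4.06 + 1/30.6 + 1/6.04 + 1/61.8 + 1/1.74 = 1.035.
R3 takes the fraction G_k/ΣG = 0.1656/1.035 = 0.1599, so I = 6.33 × 0.1599 = 1.012 A.

I ≈ 1.01 A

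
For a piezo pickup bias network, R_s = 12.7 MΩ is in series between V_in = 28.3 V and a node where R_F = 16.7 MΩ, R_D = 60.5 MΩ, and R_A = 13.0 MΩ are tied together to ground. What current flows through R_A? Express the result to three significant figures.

Equivalent of the parallel group: R_p = 6.522 MΩ.
V_A = 28.3 × 6.522/19.22 = 9.602 V.
I(R_A) = V_A / R_A = 9.602/13.0 = 0.7386 µA.

I ≈ 0.739 µA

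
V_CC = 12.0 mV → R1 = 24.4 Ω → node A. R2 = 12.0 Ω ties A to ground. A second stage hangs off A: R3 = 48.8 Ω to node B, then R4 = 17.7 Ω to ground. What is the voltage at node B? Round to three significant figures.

Looking into the second stage from A: R3 + R4 = 66.50 Ω appears in parallel with R2.
R2 ‖ (R3+R4) = 10.17 Ω.
First divider: V_A = V_CC · 10.17/(24.4 + 10.17) = 3.529 mV.
Stage 2 is unloaded, so V_B = V_A · R4/(R3+R4) = 3.529 × 17.7/66.50 = 0.9393 mV.

V_B ≈ 0.939 mV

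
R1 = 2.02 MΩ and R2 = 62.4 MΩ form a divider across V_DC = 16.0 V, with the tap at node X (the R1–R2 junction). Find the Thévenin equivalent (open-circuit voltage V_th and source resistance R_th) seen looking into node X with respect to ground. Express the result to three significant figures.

Open-circuit (no load on X): V_th = V_DC · R2/(R1 + R2) = 16.0 × 62.4/(2.020 + 62.4) = 15.50 V.
Zeroing V_DC shorts the top of R1 to ground, so R_th = R1 ‖ R2 = 1.957 MΩ.

V_th ≈ 15.5 V, R_th ≈ 1.96 MΩ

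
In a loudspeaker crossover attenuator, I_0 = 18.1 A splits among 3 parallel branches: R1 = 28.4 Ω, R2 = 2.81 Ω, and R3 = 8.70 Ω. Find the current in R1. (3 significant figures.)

Conductances: ΣG = 1/28.4 + 1/2.81 + 1/8.70 = 0.5060 (1/Ω).
Current divider: I(R1) = I_0 · G_k/ΣG = 18.1 × (0.03521/0.5060) = 18.1 × 0.06958 = 1.259 A.

I ≈ 1.26 A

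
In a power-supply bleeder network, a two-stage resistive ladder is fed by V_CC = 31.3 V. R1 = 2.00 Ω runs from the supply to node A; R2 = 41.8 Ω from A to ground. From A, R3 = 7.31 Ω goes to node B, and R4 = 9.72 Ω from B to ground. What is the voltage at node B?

V_B ≈ 15.3 V

Node A sees R2 in parallel with the series input of stage 2, R3 + R4 = 17.03 Ω.
R2 ‖ (R3+R4) = 12.10 Ω.
V_A = 31.3 × 12.10/(2.00 + 12.10) = 26.86 V.
V_B = V_A × 0.5708 = 15.33 V.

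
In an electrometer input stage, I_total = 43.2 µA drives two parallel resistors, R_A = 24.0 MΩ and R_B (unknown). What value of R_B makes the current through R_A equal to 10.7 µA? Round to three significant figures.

Two-branch current divider: I_A = I_total · R_B/(R_A + R_B).
With f = 0.2477, R_B = R_A · f/(1−f) = 24.0 × 0.3292 = 7.902 MΩ.

R_B ≈ 7.90 MΩ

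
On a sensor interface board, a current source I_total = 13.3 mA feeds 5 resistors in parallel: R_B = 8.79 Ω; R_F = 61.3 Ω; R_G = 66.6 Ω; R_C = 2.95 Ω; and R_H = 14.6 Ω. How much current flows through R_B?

I ≈ 2.74 mA

Conductances: ΣG = 1/8.79 + 1/61.3 + 1/66.6 + 1/2.95 + 1/14.6 = 0.5526 (1/Ω).
By the current-divider rule, I = I_total · G_k/ΣG = 13.3 × 0.2059 = 2.738 mA.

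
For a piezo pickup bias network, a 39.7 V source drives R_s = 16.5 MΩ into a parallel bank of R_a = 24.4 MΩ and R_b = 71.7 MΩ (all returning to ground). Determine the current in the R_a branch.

Equivalent of the parallel group: R_p = 18.20 MΩ.
V_A = 39.7 × 18.20/34.70 = 20.83 V.
Branch current I = V_A/R_a = 20.83/24.4 = 0.8535 µA.
(Equivalently: I_total = 1.144 µA, then current-divider fraction G_k/ΣG = 0.7461.)

I ≈ 0.853 µA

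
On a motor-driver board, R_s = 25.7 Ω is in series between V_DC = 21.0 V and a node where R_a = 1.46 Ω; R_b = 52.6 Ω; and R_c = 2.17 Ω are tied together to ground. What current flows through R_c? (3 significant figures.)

Combine the parallel branches: R_p = (1/1.46 + 1/52.6 + 1/2.17)⁻¹ = 0.8585 Ω.
V_A = 21.0 × 0.8585/26.56 = 0.6789 V.
Branch current I = V_A/R_c = 0.6789/2.17 = 0.3128 A.
(Check via current divider: I_total = 0.7907 A; share G_k/ΣG = 0.3956 → same result.)

I ≈ 0.313 A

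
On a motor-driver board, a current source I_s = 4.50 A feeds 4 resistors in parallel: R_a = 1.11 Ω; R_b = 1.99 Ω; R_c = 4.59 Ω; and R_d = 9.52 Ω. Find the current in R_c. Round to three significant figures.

Total conductance ΣG = 1/1.11 + 1/1.99 + 1/4.59 + 1/9.52 = 1.726 (units of 1/Ω).
By the current-divider rule, I = I_s · G_k/ΣG = 4.50 × 0.1262 = 0.5679 A.

I ≈ 0.568 A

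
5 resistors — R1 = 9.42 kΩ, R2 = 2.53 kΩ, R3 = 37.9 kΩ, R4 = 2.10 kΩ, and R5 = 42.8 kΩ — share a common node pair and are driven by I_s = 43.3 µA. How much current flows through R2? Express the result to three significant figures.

Conductances: ΣG = 1/9.42 + 1/2.53 + 1/37.9 + 1/2.10 + 1/42.8 = 1.027 (1/kΩ).
By the current-divider rule, I = I_s · G_k/ΣG = 43.3 × 0.3847 = 16.66 µA.

I ≈ 16.7 µA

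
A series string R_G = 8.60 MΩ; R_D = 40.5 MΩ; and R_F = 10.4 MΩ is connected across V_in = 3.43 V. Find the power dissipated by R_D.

P ≈ 0.135 µW

ΣR = 59.50 MΩ → I = 3.43/59.50 = 0.05765 µA.
P(R_D) = I²·R_D = (0.05765)² × 40.5 = 0.1346 µW.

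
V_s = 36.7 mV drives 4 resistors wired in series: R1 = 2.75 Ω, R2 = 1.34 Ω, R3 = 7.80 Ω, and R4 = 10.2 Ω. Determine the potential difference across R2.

ΣR = 2.75 + 1.34 + 7.80 + 10.2 = 22.09 Ω.
V = V_s · R/ΣR = 36.7 × 0.06066 = 2.226 mV.

V ≈ 2.23 mV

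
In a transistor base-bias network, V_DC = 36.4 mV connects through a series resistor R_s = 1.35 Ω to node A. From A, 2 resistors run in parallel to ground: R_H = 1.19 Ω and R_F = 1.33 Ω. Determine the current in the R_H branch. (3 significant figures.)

I ≈ 9.71 mA

Combine the parallel branches: R_p = (1/1.19 + 1/1.33)⁻¹ = 0.6281 Ω.
Node voltage V_A = V_DC · R_p/(R_s + R_p) = 36.4 × 0.3175 = 11.56 mV.
I(R_H) = V_A / R_H = 11.56/1.19 = 9.712 mA.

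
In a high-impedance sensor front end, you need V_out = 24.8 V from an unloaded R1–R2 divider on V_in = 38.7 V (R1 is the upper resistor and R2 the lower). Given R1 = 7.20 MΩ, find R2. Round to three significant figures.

The divider ratio is R2/(R1+R2) = 24.8/38.7 = 0.6408.
So R2 = R1 · V_out/(V_in − V_out) = 7.20 × 24.8/(38.7 − 24.8) = 7.20 × 1.784 = 12.85 MΩ.

R2 ≈ 12.8 MΩ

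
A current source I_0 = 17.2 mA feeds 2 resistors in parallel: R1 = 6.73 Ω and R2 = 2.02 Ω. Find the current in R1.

Two-branch current divider: I_k = I_0 · R_other/(R_1 + R_2).
So I = 17.2 × 2.02/8.750 = 3.971 mA.

I ≈ 3.97 mA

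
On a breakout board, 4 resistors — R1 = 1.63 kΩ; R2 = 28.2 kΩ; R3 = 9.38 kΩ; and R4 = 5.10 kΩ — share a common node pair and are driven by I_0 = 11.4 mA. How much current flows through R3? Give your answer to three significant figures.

I ≈ 1.28 mA

Conductances: ΣG = 1/1.63 + 1/28.2 + 1/9.38 + 1/5.10 = 0.9516 (1/kΩ).
R3 takes the fraction G_k/ΣG = 0.1066/0.9516 = 0.1120, so I = 11.4 × 0.1120 = 1.277 mA.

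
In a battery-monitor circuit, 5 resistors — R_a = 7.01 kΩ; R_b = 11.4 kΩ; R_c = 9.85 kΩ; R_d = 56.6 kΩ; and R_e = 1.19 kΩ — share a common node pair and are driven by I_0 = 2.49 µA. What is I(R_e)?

I ≈ 1.76 µA

ΣG = 1/7.01 + 1/11.4 + 1/9.85 + 1/56.6 + 1/1.19 = 1.190.
Current divider: I(R_e) = I_0 · G_k/ΣG = 2.49 × (0.8403/1.190) = 2.49 × 0.7062 = 1.758 µA.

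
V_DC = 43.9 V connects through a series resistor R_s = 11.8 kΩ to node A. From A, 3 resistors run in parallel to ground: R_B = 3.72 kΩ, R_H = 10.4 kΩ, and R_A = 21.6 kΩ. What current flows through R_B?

I ≈ 2.02 mA

Combine the parallel branches: R_p = (1/3.72 + 1/10.4 + 1/21.6)⁻¹ = 2.432 kΩ.
Node voltage V_A = V_DC · R_p/(R_s + R_p) = 43.9 × 0.1709 = 7.500 V.
I(R_B) = V_A / R_B = 7.500/3.72 = 2.016 mA.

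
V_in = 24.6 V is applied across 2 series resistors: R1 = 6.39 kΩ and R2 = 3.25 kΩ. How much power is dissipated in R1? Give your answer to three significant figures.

P ≈ 41.6 mW

The common current is I = 24.6/9.640 = 2.552 mA.
P = I²R = 6.512 × 6.39 = 41.61 mW.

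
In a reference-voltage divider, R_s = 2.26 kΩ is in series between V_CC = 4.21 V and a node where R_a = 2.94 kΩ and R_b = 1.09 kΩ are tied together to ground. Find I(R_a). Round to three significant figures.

Equivalent of the parallel group: R_p = 0.7952 kΩ.
V_A = 4.21 × 0.7952/3.055 = 1.096 V.
I(R_a) = V_A / R_a = 1.096/2.94 = 0.3727 mA.

I ≈ 0.373 mA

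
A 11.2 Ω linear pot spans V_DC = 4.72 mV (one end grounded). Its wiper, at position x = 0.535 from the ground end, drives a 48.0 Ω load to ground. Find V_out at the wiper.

Split the track: R_lower = x·R_p = 5.992 Ω, R_upper = (1−x)·R_p = 5.208 Ω.
(x·R_p) ‖ R_L = 5.327 Ω.
Loaded-divider output: V_out = 4.72 × 0.5056 = 2.387 mV.

V_out ≈ 2.39 mV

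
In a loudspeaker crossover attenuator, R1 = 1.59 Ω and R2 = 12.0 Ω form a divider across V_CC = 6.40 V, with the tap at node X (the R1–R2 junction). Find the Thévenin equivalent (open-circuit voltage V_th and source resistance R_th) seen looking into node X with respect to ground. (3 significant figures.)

Open-circuit (no load on X): V_th = V_CC · R2/(R1 + R2) = 6.40 × 12.0/(1.590 + 12.0) = 5.651 V.
Looking into X with the source shorted: R_th = R1·R2/(R1+R2) = 1.590 × 12.0/13.59 = 1.404 Ω.

V_th ≈ 5.65 V, R_th ≈ 1.40 Ω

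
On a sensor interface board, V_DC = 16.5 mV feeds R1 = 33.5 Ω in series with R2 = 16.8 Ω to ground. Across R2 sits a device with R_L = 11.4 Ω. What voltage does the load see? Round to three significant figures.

V_out ≈ 2.78 mV

The load sits in parallel with R2, giving an effective lower resistance R2' = R2·R_L/(R2+R_L) = 6.791 Ω.
Then V_out = V_DC · R2'/(R1 + R2') = 16.5 × 6.791/40.29 = 2.781 mV.
(Unloaded it would be 5.51 mV; the load pulls it down.)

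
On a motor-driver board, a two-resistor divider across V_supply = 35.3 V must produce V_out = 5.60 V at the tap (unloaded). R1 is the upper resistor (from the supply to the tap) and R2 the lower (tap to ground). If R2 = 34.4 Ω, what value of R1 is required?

R1 ≈ 182 Ω

Required fraction k = V_out/V_supply = 0.1586.
So R1 = R2 · (V_supply/V_out − 1) = 34.4 × (35.3/5.60 − 1) = 34.4 × 5.304 = 182.4 Ω.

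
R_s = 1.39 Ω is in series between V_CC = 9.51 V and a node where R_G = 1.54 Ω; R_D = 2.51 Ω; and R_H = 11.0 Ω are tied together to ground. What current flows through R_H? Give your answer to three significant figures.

Combine the parallel branches: R_p = (1/1.54 + 1/2.51 + 1/11.0)⁻¹ = 0.8782 Ω.
Node voltage V_A = V_CC · R_p/(R_s + R_p) = 9.51 × 0.3872 = 3.682 V.
Branch current I = V_A/R_H = 3.682/11.0 = 0.3347 A.

I ≈ 0.335 A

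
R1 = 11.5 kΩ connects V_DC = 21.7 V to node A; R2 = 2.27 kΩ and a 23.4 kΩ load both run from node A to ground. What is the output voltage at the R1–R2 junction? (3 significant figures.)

R2 ‖ R_L = (2.27 × 23.4)/(2.27 + 23.4) = 2.069 kΩ.
Then V_out = V_DC · R2'/(R1 + R2') = 21.7 × 2.069/13.57 = 3.309 V.
(Unloaded it would be 3.58 V; the load pulls it down.)

V_out ≈ 3.31 V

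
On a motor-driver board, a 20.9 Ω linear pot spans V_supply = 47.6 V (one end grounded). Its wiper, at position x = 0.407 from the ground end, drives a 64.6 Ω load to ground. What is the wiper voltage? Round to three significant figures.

Split the track: R_lower = x·R_p = 8.506 Ω, R_upper = (1−x)·R_p = 12.39 Ω.
R_L loads the lower segment: effective lower R = 7.517 Ω.
Then V_out = V_supply · 7.517/(12.39 + 7.517) = 17.97 V.
(Unloaded: V_out = x·V_supply = 19.4 V.)

V_out ≈ 18.0 V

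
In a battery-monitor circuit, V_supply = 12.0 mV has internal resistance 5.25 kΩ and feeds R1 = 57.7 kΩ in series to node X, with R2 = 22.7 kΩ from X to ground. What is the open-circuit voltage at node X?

R1' = 5.25 + 57.7 = 62.95 kΩ (source resistance + R1).
With X open, the divider is unloaded: V_th = 12.0 × 22.7/85.65 = 3.180 mV.

V_th ≈ 3.18 mV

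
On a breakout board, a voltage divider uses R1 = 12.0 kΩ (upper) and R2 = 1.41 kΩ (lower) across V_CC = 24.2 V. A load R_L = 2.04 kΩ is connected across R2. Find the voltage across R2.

V_out ≈ 1.57 V

R2 ‖ R_L = (1.41 × 2.04)/(1.41 + 2.04) = 0.8337 kΩ.
Then V_out = V_CC · R2'/(R1 + R2') = 24.2 × 0.8337/12.83 = 1.572 V.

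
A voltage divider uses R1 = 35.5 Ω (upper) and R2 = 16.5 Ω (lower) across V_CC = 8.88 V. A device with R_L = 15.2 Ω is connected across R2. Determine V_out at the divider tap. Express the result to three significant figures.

R2 ‖ R_L = (16.5 × 15.2)/(16.5 + 15.2) = 7.912 Ω.
Voltage divider with the loaded lower leg: V_out = 8.88 × 7.912/(35.5 + 7.912) = 8.88 × 0.1822 = 1.618 V.

V_out ≈ 1.62 V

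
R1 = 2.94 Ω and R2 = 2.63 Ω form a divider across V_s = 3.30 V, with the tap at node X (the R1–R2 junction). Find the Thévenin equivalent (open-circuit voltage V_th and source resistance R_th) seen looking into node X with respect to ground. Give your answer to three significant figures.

V_th is the unloaded tap voltage: V_s · R2/(R1+R2) = 3.30 × 0.4722 = 1.558 V.
Zeroing V_s shorts the top of R1 to ground, so R_th = R1 ‖ R2 = 1.388 Ω.

V_th ≈ 1.56 V, R_th ≈ 1.39 Ω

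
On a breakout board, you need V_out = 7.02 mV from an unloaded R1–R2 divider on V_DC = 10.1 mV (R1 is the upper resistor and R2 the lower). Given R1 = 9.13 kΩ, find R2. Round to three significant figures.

R2 ≈ 20.8 kΩ

The divider ratio is R2/(R1+R2) = 7.02/10.1 = 0.6950.
So R2 = R1 · V_out/(V_DC − V_out) = 9.13 × 7.02/(10.1 − 7.02) = 9.13 × 2.279 = 20.81 kΩ.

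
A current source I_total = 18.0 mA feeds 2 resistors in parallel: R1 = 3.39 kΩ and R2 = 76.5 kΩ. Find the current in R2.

With just two branches, the current splits inversely with resistance.
So I = 18.0 × 3.39/79.89 = 0.7638 mA.

I ≈ 0.764 mA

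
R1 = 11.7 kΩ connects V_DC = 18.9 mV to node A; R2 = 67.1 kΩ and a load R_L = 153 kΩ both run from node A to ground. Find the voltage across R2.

R2 ‖ R_L = (67.1 × 153)/(67.1 + 153) = 46.64 kΩ.
Now apply the divider: V_out = 18.9 × 0.7995 = 15.11 mV.
(Unloaded it would be 16.1 mV; the load pulls it down.)

V_out ≈ 15.1 mV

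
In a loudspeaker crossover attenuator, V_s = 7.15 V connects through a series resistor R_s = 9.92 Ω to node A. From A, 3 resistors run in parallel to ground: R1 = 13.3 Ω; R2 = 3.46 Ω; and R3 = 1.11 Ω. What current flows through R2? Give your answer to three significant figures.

Parallel bank: R_p = 1/(1/13.3 + 1/3.46 + 1/1.11) = 0.7904 Ω.
V_A = 7.15 × 0.7904/10.71 = 0.5277 V.
Branch current I = V_A/R2 = 0.5277/3.46 = 0.1525 A.
(Check via current divider: I_total = 0.6676 A; share G_k/ΣG = 0.2285 → same result.)

I ≈ 0.153 A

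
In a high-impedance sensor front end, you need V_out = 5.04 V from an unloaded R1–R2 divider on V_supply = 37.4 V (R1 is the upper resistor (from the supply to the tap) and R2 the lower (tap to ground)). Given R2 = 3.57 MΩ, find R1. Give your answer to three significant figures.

V_out/V_supply = R2/(R1+R2) = 0.1348.
Rearranging, R1 = R2·(1−k)/k = 3.57 × 6.421 = 22.92 MΩ.

R1 ≈ 22.9 MΩ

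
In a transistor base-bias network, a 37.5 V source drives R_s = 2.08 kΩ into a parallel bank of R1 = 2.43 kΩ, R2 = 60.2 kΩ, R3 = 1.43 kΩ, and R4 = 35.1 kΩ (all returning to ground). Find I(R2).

I ≈ 0.183 mA

Equivalent of the parallel group: R_p = 0.8651 kΩ.
Node voltage V_A = V_s · R_p/(R_s + R_p) = 37.5 × 0.2937 = 11.02 V.
I(R2) = V_A / R2 = 11.02/60.2 = 0.1830 mA.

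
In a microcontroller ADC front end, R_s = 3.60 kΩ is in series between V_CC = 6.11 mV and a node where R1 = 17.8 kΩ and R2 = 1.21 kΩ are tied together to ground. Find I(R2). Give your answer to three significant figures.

Parallel bank: R_p = 1/(1/17.8 + 1/1.21) = 1.133 kΩ.
Node voltage V_A = V_CC · R_p/(R_s + R_p) = 6.11 × 0.2394 = 1.463 mV.
I(R2) = V_A / R2 = 1.463/1.21 = 1.209 µA.

I ≈ 1.21 µA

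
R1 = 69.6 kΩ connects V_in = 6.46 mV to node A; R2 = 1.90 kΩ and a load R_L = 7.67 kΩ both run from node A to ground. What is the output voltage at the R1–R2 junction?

V_out ≈ 0.138 mV

The load sits in parallel with R2, giving an effective lower resistance R2' = R2·R_L/(R2+R_L) = 1.523 kΩ.
Voltage divider with the loaded lower leg: V_out = 6.46 × 1.523/(69.6 + 1.523) = 6.46 × 0.02141 = 0.1383 mV.
(Unloaded it would be 0.172 mV; the load pulls it down.)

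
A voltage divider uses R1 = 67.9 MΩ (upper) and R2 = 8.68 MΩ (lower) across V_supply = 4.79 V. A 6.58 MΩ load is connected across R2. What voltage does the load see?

R2 ‖ R_L = (8.68 × 6.58)/(8.68 + 6.58) = 3.743 MΩ.
Voltage divider with the loaded lower leg: V_out = 4.79 × 3.743/(67.9 + 3.743) = 4.79 × 0.05224 = 0.2502 V.

V_out ≈ 0.250 V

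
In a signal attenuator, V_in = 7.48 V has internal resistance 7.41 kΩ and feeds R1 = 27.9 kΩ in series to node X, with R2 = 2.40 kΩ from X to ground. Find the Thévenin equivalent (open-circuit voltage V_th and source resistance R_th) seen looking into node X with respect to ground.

V_th ≈ 0.476 V, R_th ≈ 2.25 kΩ

R1' = 7.41 + 27.9 = 35.31 kΩ (source resistance + R1).
Open-circuit (no load on X): V_th = V_in · R2/(R1' + R2) = 7.48 × 2.40/(35.31 + 2.40) = 0.4761 V.
Zeroing V_in shorts the top of R1' to ground, so R_th = R1' ‖ R2 = 2.247 kΩ.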